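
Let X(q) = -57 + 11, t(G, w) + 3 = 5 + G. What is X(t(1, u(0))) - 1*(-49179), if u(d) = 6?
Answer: 49133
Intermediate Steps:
t(G, w) = 2 + G (t(G, w) = -3 + (5 + G) = 2 + G)
X(q) = -46
X(t(1, u(0))) - 1*(-49179) = -46 - 1*(-49179) = -46 + 49179 = 49133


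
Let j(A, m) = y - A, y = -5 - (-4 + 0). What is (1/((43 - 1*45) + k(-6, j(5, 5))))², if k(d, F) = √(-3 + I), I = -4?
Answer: (2 - I*√7)⁻² ≈ -0.024793 + 0.087463*I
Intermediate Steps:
y = -1 (y = -5 - (-4) = -5 - 1*(-4) = -5 + 4 = -1)
j(A, m) = -1 - A
k(d, F) = I*√7 (k(d, F) = √(-3 - 4) = √(-7) = I*√7)
(1/((43 - 1*45) + k(-6, j(5, 5))))² = (1/((43 - 1*45) + I*√7))² = (1/((43 - 45) + I*√7))² = (1/(-2 + I*√7))² = (-2 + I*√7)⁻²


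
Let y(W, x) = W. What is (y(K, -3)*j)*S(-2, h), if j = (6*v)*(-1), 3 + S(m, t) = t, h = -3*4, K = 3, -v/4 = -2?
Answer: 2160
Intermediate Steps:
v = 8 (v = -4*(-2) = 8)
h = -12
S(m, t) = -3 + t
j = -48 (j = (6*8)*(-1) = 48*(-1) = -48)
(y(K, -3)*j)*S(-2, h) = (3*(-48))*(-3 - 12) = -144*(-15) = 2160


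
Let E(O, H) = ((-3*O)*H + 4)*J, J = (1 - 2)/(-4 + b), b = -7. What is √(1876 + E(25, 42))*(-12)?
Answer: -12*√1590 ≈ -478.50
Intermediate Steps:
J = 1/11 (J = (1 - 2)/(-4 - 7) = -1/(-11) = -1*(-1/11) = 1/11 ≈ 0.090909)
E(O, H) = 4/11 - 3*H*O/11 (E(O, H) = ((-3*O)*H + 4)*(1/11) = (-3*H*O + 4)*(1/11) = (4 - 3*H*O)*(1/11) = 4/11 - 3*H*O/11)
√(1876 + E(25, 42))*(-12) = √(1876 + (4/11 - 3/11*42*25))*(-12) = √(1876 + (4/11 - 3150/11))*(-12) = √(1876 - 286)*(-12) = √1590*(-12) = -12*√1590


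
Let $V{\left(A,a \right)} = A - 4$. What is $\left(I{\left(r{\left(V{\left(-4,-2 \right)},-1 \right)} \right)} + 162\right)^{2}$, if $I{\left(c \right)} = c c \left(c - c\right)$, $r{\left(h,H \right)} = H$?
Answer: $26244$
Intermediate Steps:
$V{\left(A,a \right)} = -4 + A$
$I{\left(c \right)} = 0$ ($I{\left(c \right)} = c^{2} \cdot 0 = 0$)
$\left(I{\left(r{\left(V{\left(-4,-2 \right)},-1 \right)} \right)} + 162\right)^{2} = \left(0 + 162\right)^{2} = 162^{2} = 26244$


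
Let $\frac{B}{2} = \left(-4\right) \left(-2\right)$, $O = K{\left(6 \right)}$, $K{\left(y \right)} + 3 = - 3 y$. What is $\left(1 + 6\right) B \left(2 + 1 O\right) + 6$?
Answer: $-2122$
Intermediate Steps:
$K{\left(y \right)} = -3 - 3 y$
$O = -21$ ($O = -3 - 18 = -21$)
$B = 16$ ($B = 2 \left(\left(-4\right) \left(-2\right)\right) = 2 \cdot 8 = 16$)
$\left(1 + 6\right) B \left(2 + 1 O\right) + 6 = \left(1 + 6\right) 16 \left(2 + 1 \left(-21\right)\right) + 6 = 7 \cdot 16 \left(2 - 21\right) + 6 = 112 \left(-19\right) + 6 = -2128 + 6 = -2122$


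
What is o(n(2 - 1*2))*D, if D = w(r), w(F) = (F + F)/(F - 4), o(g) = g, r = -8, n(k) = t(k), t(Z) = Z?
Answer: 0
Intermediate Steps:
n(k) = k
w(F) = 2*F/(-4 + F) (w(F) = (2*F)/(-4 + F) = 2*F/(-4 + F))
D = 4/3 (D = 2*(-8)/(-4 - 8) = 2*(-8)/(-12) = 2*(-8)*(-1/12) = 4/3 ≈ 1.3333)
o(n(2 - 1*2))*D = (2 - 1*2)*(4/3) = (2 - 2)*(4/3) = 0*(4/3) = 0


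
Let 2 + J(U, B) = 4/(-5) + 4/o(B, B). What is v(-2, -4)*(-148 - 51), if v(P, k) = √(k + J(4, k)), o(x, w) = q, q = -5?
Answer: -199*I*√190/5 ≈ -548.61*I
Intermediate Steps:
o(x, w) = -5
J(U, B) = -18/5 (J(U, B) = -2 + (4/(-5) + 4/(-5)) = -2 + (4*(-⅕) + 4*(-⅕)) = -2 + (-⅘ - ⅘) = -2 - 8/5 = -18/5)
v(P, k) = √(-18/5 + k) (v(P, k) = √(k - 18/5) = √(-18/5 + k))
v(-2, -4)*(-148 - 51) = (√(-90 + 25*(-4))/5)*(-148 - 51) = (√(-90 - 100)/5)*(-199) = (√(-190)/5)*(-199) = ((I*√190)/5)*(-199) = (I*√190/5)*(-199) = -199*I*√190/5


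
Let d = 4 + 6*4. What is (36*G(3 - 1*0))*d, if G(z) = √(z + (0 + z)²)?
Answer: 2016*√3 ≈ 3491.8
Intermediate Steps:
d = 28 (d = 4 + 24 = 28)
G(z) = √(z + z²)
(36*G(3 - 1*0))*d = (36*√((3 - 1*0)*(1 + (3 - 1*0))))*28 = (36*√((3 + 0)*(1 + (3 + 0))))*28 = (36*√(3*(1 + 3)))*28 = (36*√(3*4))*28 = (36*√12)*28 = (36*(2*√3))*28 = (72*√3)*28 = 2016*√3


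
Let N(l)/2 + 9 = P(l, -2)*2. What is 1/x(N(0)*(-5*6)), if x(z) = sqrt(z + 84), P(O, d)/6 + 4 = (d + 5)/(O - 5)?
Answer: sqrt(246)/984 ≈ 0.015939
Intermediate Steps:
P(O, d) = -24 + 6*(5 + d)/(-5 + O) (P(O, d) = -24 + 6*((d + 5)/(O - 5)) = -24 + 6*((5 + d)/(-5 + O)) = -24 + 6*(5 + d)/(-5 + O))
N(l) = -18 + 24*(23 - 4*l)/(-5 + l) (N(l) = -18 + 2*((6*(25 - 2 - 4*l)/(-5 + l))*2) = -18 + 2*((6*(23 - 4*l)/(-5 + l))*2) = -18 + 2*(12*(23 - 4*l)/(-5 + l)) = -18 + 24*(23 - 4*l)/(-5 + l))
x(z) = sqrt(84 + z)
1/x(N(0)*(-5*6)) = 1/(sqrt(84 + (6*(107 - 19*0)/(-5 + 0))*(-5*6))) = 1/(sqrt(84 + (6*(107 + 0)/(-5))*(-30))) = 1/(sqrt(84 + (6*(-1/5)*107)*(-30))) = 1/(sqrt(84 - 642/5*(-30))) = 1/(sqrt(84 + 3852)) = 1/(sqrt(3936)) = 1/(4*sqrt(246)) = sqrt(246)/984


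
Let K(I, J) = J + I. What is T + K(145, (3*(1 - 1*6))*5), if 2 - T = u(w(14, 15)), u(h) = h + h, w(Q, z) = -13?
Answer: 98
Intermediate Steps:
u(h) = 2*h
T = 28 (T = 2 - 2*(-13) = 2 - 1*(-26) = 2 + 26 = 28)
K(I, J) = I + J
T + K(145, (3*(1 - 1*6))*5) = 28 + (145 + (3*(1 - 1*6))*5) = 28 + (145 + (3*(1 - 6))*5) = 28 + (145 + (3*(-5))*5) = 28 + (145 - 15*5) = 28 + (145 - 75) = 28 + 70 = 98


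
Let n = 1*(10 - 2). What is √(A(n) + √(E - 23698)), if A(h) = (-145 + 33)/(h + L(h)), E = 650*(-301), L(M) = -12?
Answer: √(28 + 18*I*√677) ≈ 15.767 + 14.852*I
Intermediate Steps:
n = 8 (n = 1*8 = 8)
E = -195650
A(h) = -112/(-12 + h) (A(h) = (-145 + 33)/(h - 12) = -112/(-12 + h))
√(A(n) + √(E - 23698)) = √(-112/(-12 + 8) + √(-195650 - 23698)) = √(-112/(-4) + √(-219348)) = √(-112*(-¼) + 18*I*√677) = √(28 + 18*I*√677)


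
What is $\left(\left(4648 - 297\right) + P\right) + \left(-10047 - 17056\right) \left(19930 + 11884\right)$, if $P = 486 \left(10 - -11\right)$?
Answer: $-862240285$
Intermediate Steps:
$P = 10206$ ($P = 486 \left(10 + 11\right) = 486 \cdot 21 = 10206$)
$\left(\left(4648 - 297\right) + P\right) + \left(-10047 - 17056\right) \left(19930 + 11884\right) = \left(\left(4648 - 297\right) + 10206\right) + \left(-10047 - 17056\right) \left(19930 + 11884\right) = \left(4351 + 10206\right) - 862254842 = 14557 - 862254842 = -862240285$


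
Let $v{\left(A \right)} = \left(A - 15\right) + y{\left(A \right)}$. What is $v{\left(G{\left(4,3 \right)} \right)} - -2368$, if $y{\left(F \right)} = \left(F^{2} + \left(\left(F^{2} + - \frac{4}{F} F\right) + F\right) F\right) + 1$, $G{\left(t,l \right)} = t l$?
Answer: $4334$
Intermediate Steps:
$G{\left(t,l \right)} = l t$
$y{\left(F \right)} = 1 + F^{2} + F \left(-4 + F + F^{2}\right)$ ($y{\left(F \right)} = \left(F^{2} + \left(\left(F^{2} - 4\right) + F\right) F\right) + 1 = \left(F^{2} + \left(\left(-4 + F^{2}\right) + F\right) F\right) + 1 = \left(F^{2} + \left(-4 + F + F^{2}\right) F\right) + 1 = \left(F^{2} + F \left(-4 + F + F^{2}\right)\right) + 1 = 1 + F^{2} + F \left(-4 + F + F^{2}\right)$)
$v{\left(A \right)} = -14 + A^{3} - 3 A + 2 A^{2}$ ($v{\left(A \right)} = \left(A - 15\right) + \left(1 + A^{3} - 4 A + 2 A^{2}\right) = \left(-15 + A\right) + \left(1 + A^{3} - 4 A + 2 A^{2}\right) = -14 + A^{3} - 3 A + 2 A^{2}$)
$v{\left(G{\left(4,3 \right)} \right)} - -2368 = \left(-14 + \left(3 \cdot 4\right)^{3} - 3 \cdot 3 \cdot 4 + 2 \left(3 \cdot 4\right)^{2}\right) - -2368 = \left(-14 + 12^{3} - 36 + 2 \cdot 12^{2}\right) + 2368 = \left(-14 + 1728 - 36 + 2 \cdot 144\right) + 2368 = \left(-14 + 1728 - 36 + 288\right) + 2368 = 1966 + 2368 = 4334$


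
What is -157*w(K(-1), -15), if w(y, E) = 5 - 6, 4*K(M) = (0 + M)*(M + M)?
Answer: 157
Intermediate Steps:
K(M) = M**2/2 (K(M) = ((0 + M)*(M + M))/4 = (M*(2*M))/4 = (2*M**2)/4 = M**2/2)
w(y, E) = -1
-157*w(K(-1), -15) = -157*(-1) = 157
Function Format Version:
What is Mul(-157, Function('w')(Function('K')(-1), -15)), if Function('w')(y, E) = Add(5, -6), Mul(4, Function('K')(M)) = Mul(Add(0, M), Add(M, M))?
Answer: 157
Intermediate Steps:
Function('K')(M) = Mul(Rational(1, 2), Pow(M, 2)) (Function('K')(M) = Mul(Rational(1, 4), Mul(Add(0, M), Add(M, M))) = Mul(Rational(1, 4), Mul(M, Mul(2, M))) = Mul(Rational(1, 4), Mul(2, Pow(M, 2))) = Mul(Rational(1, 2), Pow(M, 2)))
Function('w')(y, E) = -1
Mul(-157, Function('w')(Function('K')(-1), -15)) = Mul(-157, -1) = 157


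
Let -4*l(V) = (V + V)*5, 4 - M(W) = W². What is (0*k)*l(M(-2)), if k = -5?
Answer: 0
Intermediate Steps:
M(W) = 4 - W²
l(V) = -5*V/2 (l(V) = -(V + V)*5/4 = -2*V*5/4 = -5*V/2)
(0*k)*l(M(-2)) = (0*(-5))*(-5*(4 - 1*(-2)²)/2) = 0*(-5*(4 - 1*4)/2) = 0*(-5*(4 - 4)/2) = 0*(-5/2*0) = 0*0 = 0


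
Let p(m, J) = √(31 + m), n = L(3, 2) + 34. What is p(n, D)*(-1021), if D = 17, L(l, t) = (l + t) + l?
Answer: -1021*√73 ≈ -8723.4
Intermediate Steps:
L(l, t) = t + 2*l
n = 42 (n = (2 + 2*3) + 34 = (2 + 6) + 34 = 8 + 34 = 42)
p(n, D)*(-1021) = √(31 + 42)*(-1021) = √73*(-1021) = -1021*√73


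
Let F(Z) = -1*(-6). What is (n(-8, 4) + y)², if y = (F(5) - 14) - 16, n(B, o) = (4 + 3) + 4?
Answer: 169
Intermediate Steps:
F(Z) = 6
n(B, o) = 11 (n(B, o) = 7 + 4 = 11)
y = -24 (y = (6 - 14) - 16 = -8 - 16 = -24)
(n(-8, 4) + y)² = (11 - 24)² = (-13)² = 169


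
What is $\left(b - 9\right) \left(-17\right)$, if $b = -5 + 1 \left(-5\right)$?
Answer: $323$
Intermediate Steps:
$b = -10$ ($b = -5 - 5 = -10$)
$\left(b - 9\right) \left(-17\right) = \left(-10 - 9\right) \left(-17\right) = \left(-19\right) \left(-17\right) = 323$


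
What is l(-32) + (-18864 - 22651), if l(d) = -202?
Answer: -41717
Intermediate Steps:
l(-32) + (-18864 - 22651) = -202 + (-18864 - 22651) = -202 - 41515 = -41717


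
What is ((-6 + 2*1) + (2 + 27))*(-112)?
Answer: -2800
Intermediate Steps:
((-6 + 2*1) + (2 + 27))*(-112) = ((-6 + 2) + 29)*(-112) = (-4 + 29)*(-112) = 25*(-112) = -2800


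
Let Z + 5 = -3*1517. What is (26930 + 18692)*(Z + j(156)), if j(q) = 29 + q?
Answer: -199413762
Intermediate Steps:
Z = -4556 (Z = -5 - 3*1517 = -5 - 4551 = -4556)
(26930 + 18692)*(Z + j(156)) = (26930 + 18692)*(-4556 + (29 + 156)) = 45622*(-4556 + 185) = 45622*(-4371) = -199413762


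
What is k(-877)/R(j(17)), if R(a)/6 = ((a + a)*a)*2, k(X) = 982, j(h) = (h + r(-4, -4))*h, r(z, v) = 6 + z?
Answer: 491/1251948 ≈ 0.00039219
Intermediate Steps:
j(h) = h*(2 + h) (j(h) = (h + (6 - 4))*h = (h + 2)*h = (2 + h)*h = h*(2 + h))
R(a) = 24*a² (R(a) = 6*(((a + a)*a)*2) = 6*(((2*a)*a)*2) = 6*((2*a²)*2) = 6*(4*a²) = 24*a²)
k(-877)/R(j(17)) = 982/((24*(17*(2 + 17))²)) = 982/((24*(17*19)²)) = 982/((24*323²)) = 982/((24*104329)) = 982/2503896 = 982*(1/2503896) = 491/1251948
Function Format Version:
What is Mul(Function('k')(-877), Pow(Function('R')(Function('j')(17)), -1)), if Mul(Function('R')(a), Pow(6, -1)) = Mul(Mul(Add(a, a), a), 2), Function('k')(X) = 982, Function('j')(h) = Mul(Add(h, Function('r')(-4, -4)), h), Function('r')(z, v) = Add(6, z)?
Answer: Rational(491, 1251948) ≈ 0.00039219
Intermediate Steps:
Function('j')(h) = Mul(h, Add(2, h)) (Function('j')(h) = Mul(Add(h, Add(6, -4)), h) = Mul(Add(h, 2), h) = Mul(Add(2, h), h) = Mul(h, Add(2, h)))
Function('R')(a) = Mul(24, Pow(a, 2)) (Function('R')(a) = Mul(6, Mul(Mul(Add(a, a), a), 2)) = Mul(6, Mul(Mul(Mul(2, a), a), 2)) = Mul(6, Mul(Mul(2, Pow(a, 2)), 2)) = Mul(6, Mul(4, Pow(a, 2))) = Mul(24, Pow(a, 2)))
Mul(Function('k')(-877), Pow(Function('R')(Function('j')(17)), -1)) = Mul(982, Pow(Mul(24, Pow(Mul(17, Add(2, 17)), 2)), -1)) = Mul(982, Pow(Mul(24, Pow(Mul(17, 19), 2)), -1)) = Mul(982, Pow(Mul(24, Pow(323, 2)), -1)) = Mul(982, Pow(Mul(24, 104329), -1)) = Mul(982, Pow(2503896, -1)) = Mul(982, Rational(1, 2503896)) = Rational(491, 1251948)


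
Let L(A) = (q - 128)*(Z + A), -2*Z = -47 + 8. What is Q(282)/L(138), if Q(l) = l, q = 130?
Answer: 94/105 ≈ 0.89524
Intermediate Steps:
Z = 39/2 (Z = -(-47 + 8)/2 = -½*(-39) = 39/2 ≈ 19.500)
L(A) = 39 + 2*A (L(A) = (130 - 128)*(39/2 + A) = 2*(39/2 + A) = 39 + 2*A)
Q(282)/L(138) = 282/(39 + 2*138) = 282/(39 + 276) = 282/315 = 282*(1/315) = 94/105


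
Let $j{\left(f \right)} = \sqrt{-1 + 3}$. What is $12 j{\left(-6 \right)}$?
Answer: $12 \sqrt{2} \approx 16.971$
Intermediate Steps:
$j{\left(f \right)} = \sqrt{2}$
$12 j{\left(-6 \right)} = 12 \sqrt{2}$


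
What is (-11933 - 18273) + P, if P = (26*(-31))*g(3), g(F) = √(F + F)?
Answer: -30206 - 806*√6 ≈ -32180.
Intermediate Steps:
g(F) = √2*√F (g(F) = √(2*F) = √2*√F)
P = -806*√6 (P = (26*(-31))*(√2*√3) = -806*√6 ≈ -1974.3)
(-11933 - 18273) + P = (-11933 - 18273) - 806*√6 = -30206 - 806*√6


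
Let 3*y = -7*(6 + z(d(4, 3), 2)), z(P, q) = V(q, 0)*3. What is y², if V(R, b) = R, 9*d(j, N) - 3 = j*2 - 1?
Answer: 784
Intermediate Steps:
d(j, N) = 2/9 + 2*j/9 (d(j, N) = ⅓ + (j*2 - 1)/9 = ⅓ + (2*j - 1)/9 = ⅓ + (-1 + 2*j)/9 = ⅓ + (-⅑ + 2*j/9) = 2/9 + 2*j/9)
z(P, q) = 3*q (z(P, q) = q*3 = 3*q)
y = -28 (y = (-7*(6 + 3*2))/3 = (-7*(6 + 6))/3 = (-7*12)/3 = (⅓)*(-84) = -28)
y² = (-28)² = 784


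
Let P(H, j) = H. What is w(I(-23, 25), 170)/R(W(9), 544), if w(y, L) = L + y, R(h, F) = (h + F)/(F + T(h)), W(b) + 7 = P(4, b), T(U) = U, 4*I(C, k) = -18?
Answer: 331/2 ≈ 165.50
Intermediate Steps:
I(C, k) = -9/2 (I(C, k) = (¼)*(-18) = -9/2)
W(b) = -3 (W(b) = -7 + 4 = -3)
R(h, F) = 1 (R(h, F) = (h + F)/(F + h) = (F + h)/(F + h) = 1)
w(I(-23, 25), 170)/R(W(9), 544) = (170 - 9/2)/1 = (331/2)*1 = 331/2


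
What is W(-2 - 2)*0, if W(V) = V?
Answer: 0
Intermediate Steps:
W(-2 - 2)*0 = (-2 - 2)*0 = -4*0 = 0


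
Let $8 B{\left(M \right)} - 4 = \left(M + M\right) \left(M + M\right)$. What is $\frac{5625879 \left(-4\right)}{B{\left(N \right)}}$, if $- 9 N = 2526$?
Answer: $- \frac{405063288}{708973} \approx -571.34$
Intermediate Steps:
$N = - \frac{842}{3}$ ($N = \left(- \frac{1}{9}\right) 2526 = - \frac{842}{3} \approx -280.67$)
$B{\left(M \right)} = \frac{1}{2} + \frac{M^{2}}{2}$ ($B{\left(M \right)} = \frac{1}{2} + \frac{\left(M + M\right) \left(M + M\right)}{8} = \frac{1}{2} + \frac{2 M 2 M}{8} = \frac{1}{2} + \frac{4 M^{2}}{8} = \frac{1}{2} + \frac{M^{2}}{2}$)
$\frac{5625879 \left(-4\right)}{B{\left(N \right)}} = \frac{5625879 \left(-4\right)}{\frac{1}{2} + \frac{\left(- \frac{842}{3}\right)^{2}}{2}} = - \frac{22503516}{\frac{1}{2} + \frac{1}{2} \cdot \frac{708964}{9}} = - \frac{22503516}{\frac{1}{2} + \frac{354482}{9}} = - \frac{22503516}{\frac{708973}{18}} = \left(-22503516\right) \frac{18}{708973} = - \frac{405063288}{708973}$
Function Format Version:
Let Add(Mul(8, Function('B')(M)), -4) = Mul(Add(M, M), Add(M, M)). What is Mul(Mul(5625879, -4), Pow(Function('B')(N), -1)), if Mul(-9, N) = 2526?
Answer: Rational(-405063288, 708973) ≈ -571.34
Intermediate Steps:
N = Rational(-842, 3) (N = Mul(Rational(-1, 9), 2526) = Rational(-842, 3) ≈ -280.67)
Function('B')(M) = Add(Rational(1, 2), Mul(Rational(1, 2), Pow(M, 2))) (Function('B')(M) = Add(Rational(1, 2), Mul(Rational(1, 8), Mul(Add(M, M), Add(M, M)))) = Add(Rational(1, 2), Mul(Rational(1, 8), Mul(Mul(2, M), Mul(2, M)))) = Add(Rational(1, 2), Mul(Rational(1, 8), Mul(4, Pow(M, 2)))) = Add(Rational(1, 2), Mul(Rational(1, 2), Pow(M, 2))))
Mul(Mul(5625879, -4), Pow(Function('B')(N), -1)) = Mul(Mul(5625879, -4), Pow(Add(Rational(1, 2), Mul(Rational(1, 2), Pow(Rational(-842, 3), 2))), -1)) = Mul(-22503516, Pow(Add(Rational(1, 2), Mul(Rational(1, 2), Rational(708964, 9))), -1)) = Mul(-22503516, Pow(Add(Rational(1, 2), Rational(354482, 9)), -1)) = Mul(-22503516, Pow(Rational(708973, 18), -1)) = Mul(-22503516, Rational(18, 708973)) = Rational(-405063288, 708973)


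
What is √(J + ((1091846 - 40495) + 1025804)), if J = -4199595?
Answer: 2*I*√530610 ≈ 1456.9*I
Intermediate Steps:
√(J + ((1091846 - 40495) + 1025804)) = √(-4199595 + ((1091846 - 40495) + 1025804)) = √(-4199595 + (1051351 + 1025804)) = √(-4199595 + 2077155) = √(-2122440) = 2*I*√530610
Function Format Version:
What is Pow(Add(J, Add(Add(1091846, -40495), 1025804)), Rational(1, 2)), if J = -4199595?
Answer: Mul(2, I, Pow(530610, Rational(1, 2))) ≈ Mul(1456.9, I)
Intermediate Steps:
Pow(Add(J, Add(Add(1091846, -40495), 1025804)), Rational(1, 2)) = Pow(Add(-4199595, Add(Add(1091846, -40495), 1025804)), Rational(1, 2)) = Pow(Add(-4199595, Add(1051351, 1025804)), Rational(1, 2)) = Pow(Add(-4199595, 2077155), Rational(1, 2)) = Pow(-2122440, Rational(1, 2)) = Mul(2, I, Pow(530610, Rational(1, 2)))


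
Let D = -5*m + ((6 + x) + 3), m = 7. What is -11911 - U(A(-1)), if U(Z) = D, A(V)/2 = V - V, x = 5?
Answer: -11890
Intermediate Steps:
A(V) = 0 (A(V) = 2*(V - V) = 2*0 = 0)
D = -21 (D = -5*7 + ((6 + 5) + 3) = -35 + (11 + 3) = -35 + 14 = -21)
U(Z) = -21
-11911 - U(A(-1)) = -11911 - 1*(-21) = -11911 + 21 = -11890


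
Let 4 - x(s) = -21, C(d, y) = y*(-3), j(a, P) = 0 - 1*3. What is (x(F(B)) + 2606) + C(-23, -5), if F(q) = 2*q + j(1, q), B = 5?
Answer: 2646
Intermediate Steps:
j(a, P) = -3 (j(a, P) = 0 - 3 = -3)
C(d, y) = -3*y
F(q) = -3 + 2*q (F(q) = 2*q - 3 = -3 + 2*q)
x(s) = 25 (x(s) = 4 - 1*(-21) = 4 + 21 = 25)
(x(F(B)) + 2606) + C(-23, -5) = (25 + 2606) - 3*(-5) = 2631 + 15 = 2646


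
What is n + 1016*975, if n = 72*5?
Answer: 990960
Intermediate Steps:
n = 360
n + 1016*975 = 360 + 1016*975 = 360 + 990600 = 990960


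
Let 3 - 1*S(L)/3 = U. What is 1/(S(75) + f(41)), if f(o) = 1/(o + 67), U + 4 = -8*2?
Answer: 108/7453 ≈ 0.014491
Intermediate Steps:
U = -20 (U = -4 - 8*2 = -4 - 16 = -20)
f(o) = 1/(67 + o)
S(L) = 69 (S(L) = 9 - 3*(-20) = 9 + 60 = 69)
1/(S(75) + f(41)) = 1/(69 + 1/(67 + 41)) = 1/(69 + 1/108) = 1/(7453/108) = 108/7453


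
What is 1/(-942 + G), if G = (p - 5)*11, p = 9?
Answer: -1/898 ≈ -0.0011136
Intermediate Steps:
G = 44 (G = (9 - 5)*11 = 4*11 = 44)
1/(-942 + G) = 1/(-942 + 44) = 1/(-898) = -1/898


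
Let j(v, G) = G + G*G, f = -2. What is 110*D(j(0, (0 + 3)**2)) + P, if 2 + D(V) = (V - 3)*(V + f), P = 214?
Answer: 842154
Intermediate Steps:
j(v, G) = G + G**2
D(V) = -2 + (-3 + V)*(-2 + V) (D(V) = -2 + (V - 3)*(V - 2) = -2 + (-3 + V)*(-2 + V))
110*D(j(0, (0 + 3)**2)) + P = 110*(4 + ((0 + 3)**2*(1 + (0 + 3)**2))**2 - 5*(0 + 3)**2*(1 + (0 + 3)**2)) + 214 = 110*(4 + (3**2*(1 + 3**2))**2 - 5*3**2*(1 + 3**2)) + 214 = 110*(4 + (9*(1 + 9))**2 - 45*(1 + 9)) + 214 = 110*(4 + (9*10)**2 - 45*10) + 214 = 110*(4 + 90**2 - 5*90) + 214 = 110*(4 + 8100 - 450) + 214 = 110*7654 + 214 = 841940 + 214 = 842154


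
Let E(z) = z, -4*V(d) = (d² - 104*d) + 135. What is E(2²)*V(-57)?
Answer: -9312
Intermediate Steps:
V(d) = -135/4 + 26*d - d²/4 (V(d) = -((d² - 104*d) + 135)/4 = -(135 + d² - 104*d)/4 = -135/4 + 26*d - d²/4)
E(2²)*V(-57) = 2²*(-135/4 + 26*(-57) - ¼*(-57)²) = 4*(-135/4 - 1482 - ¼*3249) = 4*(-135/4 - 1482 - 3249/4) = 4*(-2328) = -9312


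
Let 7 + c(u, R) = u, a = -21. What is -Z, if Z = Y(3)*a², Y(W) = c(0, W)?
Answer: 3087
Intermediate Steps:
c(u, R) = -7 + u
Y(W) = -7 (Y(W) = -7 + 0 = -7)
Z = -3087 (Z = -7*(-21)² = -7*441 = -3087)
-Z = -1*(-3087) = 3087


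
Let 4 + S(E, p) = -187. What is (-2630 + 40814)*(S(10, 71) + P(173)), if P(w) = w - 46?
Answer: -2443776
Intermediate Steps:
S(E, p) = -191 (S(E, p) = -4 - 187 = -191)
P(w) = -46 + w
(-2630 + 40814)*(S(10, 71) + P(173)) = (-2630 + 40814)*(-191 + (-46 + 173)) = 38184*(-191 + 127) = 38184*(-64) = -2443776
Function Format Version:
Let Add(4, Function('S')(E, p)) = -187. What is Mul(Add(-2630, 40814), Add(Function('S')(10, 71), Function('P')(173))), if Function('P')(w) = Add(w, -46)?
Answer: -2443776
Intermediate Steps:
Function('S')(E, p) = -191 (Function('S')(E, p) = Add(-4, -187) = -191)
Function('P')(w) = Add(-46, w)
Mul(Add(-2630, 40814), Add(Function('S')(10, 71), Function('P')(173))) = Mul(Add(-2630, 40814), Add(-191, Add(-46, 173))) = Mul(38184, Add(-191, 127)) = Mul(38184, -64) = -2443776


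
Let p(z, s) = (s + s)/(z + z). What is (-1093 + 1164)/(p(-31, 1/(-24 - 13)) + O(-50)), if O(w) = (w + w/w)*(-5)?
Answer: 81437/281016 ≈ 0.28979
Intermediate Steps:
O(w) = -5 - 5*w (O(w) = (w + 1)*(-5) = (1 + w)*(-5) = -5 - 5*w)
p(z, s) = s/z (p(z, s) = (2*s)/((2*z)) = (2*s)*(1/(2*z)) = s/z)
(-1093 + 1164)/(p(-31, 1/(-24 - 13)) + O(-50)) = (-1093 + 1164)/(1/(-24 - 13*(-31)) + (-5 - 5*(-50))) = 71/(-1/31/(-37) + (-5 + 250)) = 71/(-1/37*(-1/31) + 245) = 71/(1/1147 + 245) = 71/(281016/1147) = 71*(1147/281016) = 81437/281016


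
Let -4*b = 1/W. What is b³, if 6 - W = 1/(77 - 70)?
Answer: -343/4410944 ≈ -7.7761e-5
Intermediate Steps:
W = 41/7 (W = 6 - 1/(77 - 70) = 6 - 1/7 = 6 - 1*⅐ = 6 - ⅐ = 41/7 ≈ 5.8571)
b = -7/164 (b = -1/(4*41/7) = -¼*7/41 = -7/164 ≈ -0.042683)
b³ = (-7/164)³ = -343/4410944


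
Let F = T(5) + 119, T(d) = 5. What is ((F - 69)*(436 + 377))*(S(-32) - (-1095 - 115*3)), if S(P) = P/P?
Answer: 64434315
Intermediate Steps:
F = 124 (F = 5 + 119 = 124)
S(P) = 1
((F - 69)*(436 + 377))*(S(-32) - (-1095 - 115*3)) = ((124 - 69)*(436 + 377))*(1 - (-1095 - 115*3)) = (55*813)*(1 - (-1095 - 1*345)) = 44715*(1 - (-1095 - 345)) = 44715*(1 - 1*(-1440)) = 44715*(1 + 1440) = 44715*1441 = 64434315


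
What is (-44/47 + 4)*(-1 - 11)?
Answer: -1728/47 ≈ -36.766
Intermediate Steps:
(-44/47 + 4)*(-1 - 11) = (-44*1/47 + 4)*(-12) = (-44/47 + 4)*(-12) = (144/47)*(-12) = -1728/47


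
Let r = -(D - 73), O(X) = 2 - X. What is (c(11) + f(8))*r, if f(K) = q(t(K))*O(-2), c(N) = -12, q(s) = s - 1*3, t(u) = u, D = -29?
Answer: 816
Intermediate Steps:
q(s) = -3 + s (q(s) = s - 3 = -3 + s)
f(K) = -12 + 4*K (f(K) = (-3 + K)*(2 - 1*(-2)) = (-3 + K)*(2 + 2) = (-3 + K)*4 = -12 + 4*K)
r = 102 (r = -(-29 - 73) = -1*(-102) = 102)
(c(11) + f(8))*r = (-12 + (-12 + 4*8))*102 = (-12 + (-12 + 32))*102 = (-12 + 20)*102 = 8*102 = 816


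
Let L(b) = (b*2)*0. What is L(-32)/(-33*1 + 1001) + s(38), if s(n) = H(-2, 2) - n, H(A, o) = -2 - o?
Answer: -42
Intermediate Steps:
L(b) = 0 (L(b) = (2*b)*0 = 0)
s(n) = -4 - n (s(n) = (-2 - 1*2) - n = (-2 - 2) - n = -4 - n)
L(-32)/(-33*1 + 1001) + s(38) = 0/(-33*1 + 1001) + (-4 - 1*38) = 0/(-33 + 1001) + (-4 - 38) = 0/968 - 42 = 0*(1/968) - 42 = 0 - 42 = -42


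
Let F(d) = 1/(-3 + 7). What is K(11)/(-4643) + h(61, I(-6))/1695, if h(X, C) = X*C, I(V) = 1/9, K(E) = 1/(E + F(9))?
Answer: 281867/70828965 ≈ 0.0039795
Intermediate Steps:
F(d) = 1/4
K(E) = 1/(1/4 + E) (K(E) = 1/(E + 1/4) = 1/(1/4 + E))
I(V) = 1/9
h(X, C) = C*X
K(11)/(-4643) + h(61, I(-6))/1695 = (4/(1 + 4*11))/(-4643) + ((1/9)*61)/1695 = (4/(1 + 44))*(-1/4643) + (61/9)*(1/1695) = (4/45)*(-1/4643) + 61/15255 = -4/208935 + 61/15255 = 281867/70828965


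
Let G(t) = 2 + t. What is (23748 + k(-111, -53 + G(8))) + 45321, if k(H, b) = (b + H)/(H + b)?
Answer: 69070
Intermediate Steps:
k(H, b) = 1 (k(H, b) = (H + b)/(H + b) = 1)
(23748 + k(-111, -53 + G(8))) + 45321 = (23748 + 1) + 45321 = 23749 + 45321 = 69070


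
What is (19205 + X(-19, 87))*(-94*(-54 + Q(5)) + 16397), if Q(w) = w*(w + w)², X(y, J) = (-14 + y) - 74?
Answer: -487514646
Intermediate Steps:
X(y, J) = -88 + y
Q(w) = 4*w³ (Q(w) = w*(2*w)² = w*(4*w²) = 4*w³)
(19205 + X(-19, 87))*(-94*(-54 + Q(5)) + 16397) = (19205 + (-88 - 19))*(-94*(-54 + 4*5³) + 16397) = (19205 - 107)*(-94*(-54 + 4*125) + 16397) = 19098*(-94*(-54 + 500) + 16397) = 19098*(-94*446 + 16397) = 19098*(-41924 + 16397) = 19098*(-25527) = -487514646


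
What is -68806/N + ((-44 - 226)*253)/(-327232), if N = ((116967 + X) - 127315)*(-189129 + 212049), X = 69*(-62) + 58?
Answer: 89184086557/426805834320 ≈ 0.20896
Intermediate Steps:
X = -4220 (X = -4278 + 58 = -4220)
N = -333898560 (N = ((116967 - 4220) - 127315)*(-189129 + 212049) = (112747 - 127315)*22920 = -14568*22920 = -333898560)
-68806/N + ((-44 - 226)*253)/(-327232) = -68806/(-333898560) + ((-44 - 226)*253)/(-327232) = -68806*(-1/333898560) - 270*253*(-1/327232) = 34403/166949280 - 68310*(-1/327232) = 34403/166949280 + 34155/163616 = 89184086557/426805834320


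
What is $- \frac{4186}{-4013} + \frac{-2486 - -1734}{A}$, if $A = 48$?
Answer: $- \frac{176053}{12039} \approx -14.624$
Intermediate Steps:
$- \frac{4186}{-4013} + \frac{-2486 - -1734}{A} = - \frac{4186}{-4013} + \frac{-2486 - -1734}{48} = \left(-4186\right) \left(- \frac{1}{4013}\right) + \left(-2486 + 1734\right) \frac{1}{48} = \frac{4186}{4013} - \frac{47}{3} = - \frac{176053}{12039}$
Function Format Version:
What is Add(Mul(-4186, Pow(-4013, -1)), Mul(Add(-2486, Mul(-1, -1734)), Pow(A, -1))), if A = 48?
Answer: Rational(-176053, 12039) ≈ -14.624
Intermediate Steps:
Add(Mul(-4186, Pow(-4013, -1)), Mul(Add(-2486, Mul(-1, -1734)), Pow(A, -1))) = Add(Mul(-4186, Pow(-4013, -1)), Mul(Add(-2486, Mul(-1, -1734)), Pow(48, -1))) = Add(Mul(-4186, Rational(-1, 4013)), Mul(Add(-2486, 1734), Rational(1, 48))) = Add(Rational(4186, 4013), Mul(-752, Rational(1, 48))) = Add(Rational(4186, 4013), Rational(-47, 3)) = Rational(-176053, 12039)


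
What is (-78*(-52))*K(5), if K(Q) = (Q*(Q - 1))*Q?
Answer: 405600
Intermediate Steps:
K(Q) = Q**2*(-1 + Q) (K(Q) = (Q*(-1 + Q))*Q = Q**2*(-1 + Q))
(-78*(-52))*K(5) = (-78*(-52))*(5**2*(-1 + 5)) = 4056*(25*4) = 4056*100 = 405600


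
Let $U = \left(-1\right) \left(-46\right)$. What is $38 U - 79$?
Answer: $1669$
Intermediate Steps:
$U = 46$
$38 U - 79 = 38 \cdot 46 - 79 = 1748 - 79 = 1669$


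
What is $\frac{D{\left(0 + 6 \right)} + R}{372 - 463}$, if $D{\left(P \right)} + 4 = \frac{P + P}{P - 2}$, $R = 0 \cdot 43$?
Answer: $\frac{1}{91} \approx 0.010989$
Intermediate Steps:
$R = 0$
$D{\left(P \right)} = -4 + \frac{2 P}{-2 + P}$ ($D{\left(P \right)} = -4 + \frac{P + P}{P - 2} = -4 + \frac{2 P}{-2 + P}$)
$\frac{D{\left(0 + 6 \right)} + R}{372 - 463} = \frac{\frac{2 \left(4 - \left(0 + 6\right)\right)}{-2 + \left(0 + 6\right)} + 0}{372 - 463} = \frac{\frac{2 \left(4 - 6\right)}{-2 + 6} + 0}{-91} = \left(\frac{2 \left(4 - 6\right)}{4} + 0\right) \left(- \frac{1}{91}\right) = \left(2 \cdot \frac{1}{4} \left(-2\right) + 0\right) \left(- \frac{1}{91}\right) = \left(-1 + 0\right) \left(- \frac{1}{91}\right) = \left(-1\right) \left(- \frac{1}{91}\right) = \frac{1}{91}$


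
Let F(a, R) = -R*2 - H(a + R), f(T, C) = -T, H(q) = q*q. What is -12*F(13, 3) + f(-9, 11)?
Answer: 3153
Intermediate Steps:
H(q) = q²
F(a, R) = -(R + a)² - 2*R (F(a, R) = -R*2 - (a + R)² = -2*R - (R + a)² = -(R + a)² - 2*R)
-12*F(13, 3) + f(-9, 11) = -12*(-(3 + 13)² - 2*3) - 1*(-9) = -12*(-1*16² - 6) + 9 = -12*(-1*256 - 6) + 9 = -12*(-256 - 6) + 9 = -12*(-262) + 9 = 3144 + 9 = 3153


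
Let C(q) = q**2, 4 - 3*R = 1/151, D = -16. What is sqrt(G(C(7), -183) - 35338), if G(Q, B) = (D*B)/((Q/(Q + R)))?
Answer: I*sqrt(36121172362)/1057 ≈ 179.81*I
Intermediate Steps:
R = 201/151 (R = 4/3 - 1/3/151 = 4/3 - 1/3*1/151 = 4/3 - 1/453 = 201/151 ≈ 1.3311)
G(Q, B) = -16*B*(201/151 + Q)/Q (G(Q, B) = (-16*B)/((Q/(Q + 201/151))) = (-16*B)/((Q/(201/151 + Q))) = (-16*B)*((201/151 + Q)/Q) = -16*B*(201/151 + Q)/Q)
sqrt(G(C(7), -183) - 35338) = sqrt((-16*(-183) - 3216/151*(-183)/7**2) - 35338) = sqrt((2928 - 3216/151*(-183)/49) - 35338) = sqrt((2928 - 3216/151*(-183)*1/49) - 35338) = sqrt((2928 + 588528/7399) - 35338) = sqrt(22252800/7399 - 35338) = sqrt(-239213062/7399) = I*sqrt(36121172362)/1057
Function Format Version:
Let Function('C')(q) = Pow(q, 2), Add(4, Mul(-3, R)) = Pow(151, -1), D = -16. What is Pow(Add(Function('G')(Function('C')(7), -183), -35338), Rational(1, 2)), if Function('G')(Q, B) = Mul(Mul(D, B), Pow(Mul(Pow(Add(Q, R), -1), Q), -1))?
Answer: Mul(Rational(1, 1057), I, Pow(36121172362, Rational(1, 2))) ≈ Mul(179.81, I)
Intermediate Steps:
R = Rational(201, 151) (R = Add(Rational(4, 3), Mul(Rational(-1, 3), Pow(151, -1))) = Add(Rational(4, 3), Mul(Rational(-1, 3), Rational(1, 151))) = Add(Rational(4, 3), Rational(-1, 453)) = Rational(201, 151) ≈ 1.3311)
Function('G')(Q, B) = Mul(-16, B, Pow(Q, -1), Add(Rational(201, 151), Q)) (Function('G')(Q, B) = Mul(Mul(-16, B), Pow(Mul(Pow(Add(Q, Rational(201, 151)), -1), Q), -1)) = Mul(Mul(-16, B), Pow(Mul(Pow(Add(Rational(201, 151), Q), -1), Q), -1)) = Mul(Mul(-16, B), Pow(Mul(Q, Pow(Add(Rational(201, 151), Q), -1)), -1)) = Mul(Mul(-16, B), Mul(Pow(Q, -1), Add(Rational(201, 151), Q))) = Mul(-16, B, Pow(Q, -1), Add(Rational(201, 151), Q)))
Pow(Add(Function('G')(Function('C')(7), -183), -35338), Rational(1, 2)) = Pow(Add(Add(Mul(-16, -183), Mul(Rational(-3216, 151), -183, Pow(Pow(7, 2), -1))), -35338), Rational(1, 2)) = Pow(Add(Add(2928, Mul(Rational(-3216, 151), -183, Pow(49, -1))), -35338), Rational(1, 2)) = Pow(Add(Add(2928, Mul(Rational(-3216, 151), -183, Rational(1, 49))), -35338), Rational(1, 2)) = Pow(Add(Add(2928, Rational(588528, 7399)), -35338), Rational(1, 2)) = Pow(Add(Rational(22252800, 7399), -35338), Rational(1, 2)) = Pow(Rational(-239213062, 7399), Rational(1, 2)) = Mul(Rational(1, 1057), I, Pow(36121172362, Rational(1, 2)))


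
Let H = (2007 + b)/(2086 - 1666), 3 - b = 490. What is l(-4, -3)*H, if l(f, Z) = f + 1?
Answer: -76/7 ≈ -10.857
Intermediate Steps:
b = -487 (b = 3 - 1*490 = 3 - 490 = -487)
l(f, Z) = 1 + f
H = 76/21 (H = (2007 - 487)/(2086 - 1666) = 1520/420 = 1520*(1/420) = 76/21 ≈ 3.6190)
l(-4, -3)*H = (1 - 4)*(76/21) = -3*76/21 = -76/7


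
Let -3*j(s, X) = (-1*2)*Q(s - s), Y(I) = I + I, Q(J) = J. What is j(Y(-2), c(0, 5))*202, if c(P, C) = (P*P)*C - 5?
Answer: 0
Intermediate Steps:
c(P, C) = -5 + C*P² (c(P, C) = P²*C - 5 = C*P² - 5 = -5 + C*P²)
Y(I) = 2*I
j(s, X) = 0 (j(s, X) = -(-1*2)*(s - s)/3 = -(-2)*0/3 = -⅓*0 = 0)
j(Y(-2), c(0, 5))*202 = 0*202 = 0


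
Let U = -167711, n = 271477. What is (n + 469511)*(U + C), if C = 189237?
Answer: 15950507688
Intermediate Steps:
(n + 469511)*(U + C) = (271477 + 469511)*(-167711 + 189237) = 740988*21526 = 15950507688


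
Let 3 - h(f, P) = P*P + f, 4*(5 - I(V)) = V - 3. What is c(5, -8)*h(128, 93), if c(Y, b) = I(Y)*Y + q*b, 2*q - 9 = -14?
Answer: -372895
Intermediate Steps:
q = -5/2 (q = 9/2 + (½)*(-14) = 9/2 - 7 = -5/2 ≈ -2.5000)
I(V) = 23/4 - V/4 (I(V) = 5 - (V - 3)/4 = 5 - (-3 + V)/4 = 5 + (¾ - V/4) = 23/4 - V/4)
h(f, P) = 3 - f - P² (h(f, P) = 3 - (P*P + f) = 3 - (P² + f) = 3 - (f + P²) = 3 + (-f - P²) = 3 - f - P²)
c(Y, b) = -5*b/2 + Y*(23/4 - Y/4) (c(Y, b) = (23/4 - Y/4)*Y - 5*b/2 = Y*(23/4 - Y/4) - 5*b/2 = -5*b/2 + Y*(23/4 - Y/4))
c(5, -8)*h(128, 93) = (-5/2*(-8) - ¼*5*(-23 + 5))*(3 - 1*128 - 1*93²) = (20 - ¼*5*(-18))*(3 - 128 - 1*8649) = (20 + 45/2)*(3 - 128 - 8649) = (85/2)*(-8774) = -372895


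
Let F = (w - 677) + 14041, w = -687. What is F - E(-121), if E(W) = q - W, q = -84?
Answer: 12640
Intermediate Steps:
F = 12677 (F = (-687 - 677) + 14041 = -1364 + 14041 = 12677)
E(W) = -84 - W
F - E(-121) = 12677 - (-84 - 1*(-121)) = 12677 - (-84 + 121) = 12677 - 1*37 = 12677 - 37 = 12640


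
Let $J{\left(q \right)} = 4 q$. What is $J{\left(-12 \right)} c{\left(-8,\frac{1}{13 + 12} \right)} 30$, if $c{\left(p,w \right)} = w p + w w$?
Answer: $\frac{57312}{125} \approx 458.5$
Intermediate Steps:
$c{\left(p,w \right)} = w^{2} + p w$ ($c{\left(p,w \right)} = p w + w^{2} = w^{2} + p w$)
$J{\left(-12 \right)} c{\left(-8,\frac{1}{13 + 12} \right)} 30 = 4 \left(-12\right) \frac{-8 + \frac{1}{13 + 12}}{13 + 12} \cdot 30 = - 48 \frac{-8 + \frac{1}{25}}{25} \cdot 30 = - 48 \cdot \frac{1}{25} \left(- \frac{199}{25}\right) 30 = \left(-48\right) \left(- \frac{199}{625}\right) 30 = \frac{9552}{625} \cdot 30 = \frac{57312}{125}$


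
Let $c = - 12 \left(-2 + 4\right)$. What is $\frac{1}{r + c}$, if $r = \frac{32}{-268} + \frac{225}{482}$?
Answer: $- \frac{32294}{763837} \approx -0.042279$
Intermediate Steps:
$r = \frac{11219}{32294}$ ($r = 32 \left(- \frac{1}{268}\right) + 225 \cdot \frac{1}{482} = - \frac{8}{67} + \frac{225}{482} = \frac{11219}{32294} \approx 0.3474$)
$c = -24$ ($c = \left(-12\right) 2 = -24$)
$\frac{1}{r + c} = \frac{1}{\frac{11219}{32294} - 24} = \frac{1}{- \frac{763837}{32294}} = - \frac{32294}{763837}$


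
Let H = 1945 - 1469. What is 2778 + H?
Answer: 3254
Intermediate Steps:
H = 476
2778 + H = 2778 + 476 = 3254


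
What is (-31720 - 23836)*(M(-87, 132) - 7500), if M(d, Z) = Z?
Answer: 409336608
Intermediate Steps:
(-31720 - 23836)*(M(-87, 132) - 7500) = (-31720 - 23836)*(132 - 7500) = -55556*(-7368) = 409336608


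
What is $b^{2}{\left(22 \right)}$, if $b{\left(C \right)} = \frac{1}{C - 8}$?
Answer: $\frac{1}{196} \approx 0.005102$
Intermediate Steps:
$b{\left(C \right)} = \frac{1}{-8 + C}$
$b^{2}{\left(22 \right)} = \left(\frac{1}{-8 + 22}\right)^{2} = \left(\frac{1}{14}\right)^{2} = \frac{1}{196}$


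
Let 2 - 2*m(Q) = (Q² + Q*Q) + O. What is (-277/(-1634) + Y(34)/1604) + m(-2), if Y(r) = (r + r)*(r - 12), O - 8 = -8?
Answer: -1243509/655234 ≈ -1.8978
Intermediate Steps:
O = 0 (O = 8 - 8 = 0)
Y(r) = 2*r*(-12 + r) (Y(r) = (2*r)*(-12 + r) = 2*r*(-12 + r))
m(Q) = 1 - Q² (m(Q) = 1 - ((Q² + Q*Q) + 0)/2 = 1 - ((Q² + Q²) + 0)/2 = 1 - (2*Q² + 0)/2 = 1 - Q²)
(-277/(-1634) + Y(34)/1604) + m(-2) = (-277/(-1634) + (2*34*(-12 + 34))/1604) + (1 - 1*(-2)²) = (-277*(-1/1634) + (2*34*22)*(1/1604)) + (1 - 1*4) = (277/1634 + 1496*(1/1604)) + (1 - 4) = (277/1634 + 374/401) - 3 = 722193/655234 - 3 = -1243509/655234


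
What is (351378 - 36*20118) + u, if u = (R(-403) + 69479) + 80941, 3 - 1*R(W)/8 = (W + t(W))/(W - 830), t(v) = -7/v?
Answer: -36841518730/165633 ≈ -2.2243e+5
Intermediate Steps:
R(W) = 24 - 8*(W - 7/W)/(-830 + W) (R(W) = 24 - 8*(W - 7/W)/(W - 830) = 24 - 8*(W - 7/W)/(-830 + W))
u = 24918057980/165633 (u = (8*(7 + 2*(-403)*(-1245 - 403))/(-403*(-830 - 403)) + 69479) + 80941 = (8*(-1/403)*(7 + 2*(-403)*(-1648))/(-1233) + 69479) + 80941 = (8*(-1/403)*(-1/1233)*(7 + 1328288) + 69479) + 80941 = (8*(-1/403)*(-1/1233)*1328295 + 69479) + 80941 = (3542120/165633 + 69479) + 80941 = 11511557327/165633 + 80941 = 24918057980/165633 ≈ 1.5044e+5)
(351378 - 36*20118) + u = (351378 - 36*20118) + 24918057980/165633 = (351378 - 724248) + 24918057980/165633 = -372870 + 24918057980/165633 = -36841518730/165633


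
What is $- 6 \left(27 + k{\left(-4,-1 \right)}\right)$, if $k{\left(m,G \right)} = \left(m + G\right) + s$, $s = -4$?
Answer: $-108$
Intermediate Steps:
$k{\left(m,G \right)} = -4 + G + m$ ($k{\left(m,G \right)} = \left(m + G\right) - 4 = \left(G + m\right) - 4 = -4 + G + m$)
$- 6 \left(27 + k{\left(-4,-1 \right)}\right) = - 6 \left(27 - 9\right) = \left(-6\right) 18 = -108$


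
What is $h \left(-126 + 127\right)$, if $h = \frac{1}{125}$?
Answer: $\frac{1}{125} \approx 0.008$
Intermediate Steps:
$h = \frac{1}{125} \approx 0.008$
$h \left(-126 + 127\right) = \frac{-126 + 127}{125} = \frac{1}{125} \cdot 1 = \frac{1}{125}$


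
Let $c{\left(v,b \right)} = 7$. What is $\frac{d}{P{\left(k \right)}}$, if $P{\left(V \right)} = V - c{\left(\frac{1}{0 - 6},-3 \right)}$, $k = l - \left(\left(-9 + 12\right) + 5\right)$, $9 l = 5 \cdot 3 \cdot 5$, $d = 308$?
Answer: $- \frac{231}{5} \approx -46.2$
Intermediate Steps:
$l = \frac{25}{3}$ ($l = \frac{5 \cdot 3 \cdot 5}{9} = \frac{15 \cdot 5}{9} = \frac{1}{9} \cdot 75 = \frac{25}{3} \approx 8.3333$)
$k = \frac{1}{3}$ ($k = \frac{25}{3} - \left(\left(-9 + 12\right) + 5\right) = \frac{25}{3} - \left(3 + 5\right) = \frac{25}{3} - 8 = \frac{1}{3} \approx 0.33333$)
$P{\left(V \right)} = -7 + V$ ($P{\left(V \right)} = V - 7 = -7 + V$)
$\frac{d}{P{\left(k \right)}} = \frac{308}{-7 + \frac{1}{3}} = \frac{308}{- \frac{20}{3}} = 308 \left(- \frac{3}{20}\right) = - \frac{231}{5}$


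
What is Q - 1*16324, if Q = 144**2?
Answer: 4412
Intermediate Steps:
Q = 20736
Q - 1*16324 = 20736 - 1*16324 = 20736 - 16324 = 4412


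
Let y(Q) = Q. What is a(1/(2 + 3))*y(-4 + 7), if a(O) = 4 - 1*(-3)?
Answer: 21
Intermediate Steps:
a(O) = 7 (a(O) = 4 + 3 = 7)
a(1/(2 + 3))*y(-4 + 7) = 7*(-4 + 7) = 7*3 = 21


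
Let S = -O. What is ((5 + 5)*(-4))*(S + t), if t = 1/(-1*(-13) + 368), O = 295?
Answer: 4495760/381 ≈ 11800.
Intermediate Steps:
t = 1/381 (t = 1/(13 + 368) = 1/381 ≈ 0.0026247)
S = -295 (S = -1*295 = -295)
((5 + 5)*(-4))*(S + t) = ((5 + 5)*(-4))*(-295 + 1/381) = (10*(-4))*(-112394/381) = -40*(-112394/381) = 4495760/381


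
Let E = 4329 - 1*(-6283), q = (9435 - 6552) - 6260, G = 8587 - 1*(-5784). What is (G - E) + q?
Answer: 382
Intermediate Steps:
G = 14371 (G = 8587 + 5784 = 14371)
q = -3377 (q = 2883 - 6260 = -3377)
E = 10612 (E = 4329 + 6283 = 10612)
(G - E) + q = (14371 - 1*10612) - 3377 = (14371 - 10612) - 3377 = 3759 - 3377 = 382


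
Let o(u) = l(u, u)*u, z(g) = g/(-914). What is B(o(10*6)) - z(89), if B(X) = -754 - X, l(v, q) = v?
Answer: -3979467/914 ≈ -4353.9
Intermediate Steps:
z(g) = -g/914 (z(g) = g*(-1/914) = -g/914)
o(u) = u² (o(u) = u*u = u²)
B(o(10*6)) - z(89) = (-754 - (10*6)²) - (-1)*89/914 = (-754 - 1*60²) - 1*(-89/914) = (-754 - 1*3600) + 89/914 = (-754 - 3600) + 89/914 = -4354 + 89/914 = -3979467/914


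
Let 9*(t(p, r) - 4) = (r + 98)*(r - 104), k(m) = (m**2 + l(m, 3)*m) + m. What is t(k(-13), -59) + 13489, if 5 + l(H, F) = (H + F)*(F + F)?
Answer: 38360/3 ≈ 12787.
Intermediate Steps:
l(H, F) = -5 + 2*F*(F + H) (l(H, F) = -5 + (H + F)*(F + F) = -5 + (F + H)*(2*F) = -5 + 2*F*(F + H))
k(m) = m + m**2 + m*(13 + 6*m) (k(m) = (m**2 + (-5 + 2*3**2 + 2*3*m)*m) + m = (m**2 + (-5 + 2*9 + 6*m)*m) + m = (m**2 + (-5 + 18 + 6*m)*m) + m = (m**2 + (13 + 6*m)*m) + m = (m**2 + m*(13 + 6*m)) + m = m + m**2 + m*(13 + 6*m))
t(p, r) = 4 + (-104 + r)*(98 + r)/9 (t(p, r) = 4 + ((r + 98)*(r - 104))/9 = 4 + ((98 + r)*(-104 + r))/9 = 4 + ((-104 + r)*(98 + r))/9 = 4 + (-104 + r)*(98 + r)/9)
t(k(-13), -59) + 13489 = (-10156/9 - 2/3*(-59) + (1/9)*(-59)**2) + 13489 = (-10156/9 + 118/3 + (1/9)*3481) + 13489 = (-10156/9 + 118/3 + 3481/9) + 13489 = -2107/3 + 13489 = 38360/3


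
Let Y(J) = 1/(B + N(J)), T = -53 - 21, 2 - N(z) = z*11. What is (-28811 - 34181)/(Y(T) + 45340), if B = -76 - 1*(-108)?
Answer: -53417216/38448321 ≈ -1.3893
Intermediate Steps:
B = 32 (B = -76 + 108 = 32)
N(z) = 2 - 11*z (N(z) = 2 - z*11 = 2 - 11*z)
T = -74
Y(J) = 1/(34 - 11*J) (Y(J) = 1/(32 + (2 - 11*J)) = 1/(34 - 11*J))
(-28811 - 34181)/(Y(T) + 45340) = (-28811 - 34181)/(-1/(-34 + 11*(-74)) + 45340) = -62992/(-1/(-34 - 814) + 45340) = -62992/(-1/(-848) + 45340) = -62992/(-1*(-1/848) + 45340) = -62992/(1/848 + 45340) = -62992/38448321/848 = -62992*848/38448321 = -53417216/38448321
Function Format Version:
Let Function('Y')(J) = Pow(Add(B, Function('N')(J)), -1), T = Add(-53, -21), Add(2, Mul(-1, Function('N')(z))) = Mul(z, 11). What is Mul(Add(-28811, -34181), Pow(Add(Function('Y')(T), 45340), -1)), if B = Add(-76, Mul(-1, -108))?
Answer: Rational(-53417216, 38448321) ≈ -1.3893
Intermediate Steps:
B = 32 (B = Add(-76, 108) = 32)
Function('N')(z) = Add(2, Mul(-11, z)) (Function('N')(z) = Add(2, Mul(-1, Mul(z, 11))) = Add(2, Mul(-1, Mul(11, z))) = Add(2, Mul(-11, z)))
T = -74
Function('Y')(J) = Pow(Add(34, Mul(-11, J)), -1) (Function('Y')(J) = Pow(Add(32, Add(2, Mul(-11, J))), -1) = Pow(Add(34, Mul(-11, J)), -1))
Mul(Add(-28811, -34181), Pow(Add(Function('Y')(T), 45340), -1)) = Mul(Add(-28811, -34181), Pow(Add(Mul(-1, Pow(Add(-34, Mul(11, -74)), -1)), 45340), -1)) = Mul(-62992, Pow(Add(Mul(-1, Pow(Add(-34, -814), -1)), 45340), -1)) = Mul(-62992, Pow(Add(Mul(-1, Pow(-848, -1)), 45340), -1)) = Mul(-62992, Pow(Add(Mul(-1, Rational(-1, 848)), 45340), -1)) = Mul(-62992, Pow(Add(Rational(1, 848), 45340), -1)) = Mul(-62992, Pow(Rational(38448321, 848), -1)) = Mul(-62992, Rational(848, 38448321)) = Rational(-53417216, 38448321)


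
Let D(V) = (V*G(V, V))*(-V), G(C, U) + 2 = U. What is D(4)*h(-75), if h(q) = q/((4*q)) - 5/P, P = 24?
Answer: -4/3 ≈ -1.3333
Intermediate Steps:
G(C, U) = -2 + U
D(V) = -V**2*(-2 + V) (D(V) = (V*(-2 + V))*(-V) = -V**2*(-2 + V))
h(q) = 1/24 (h(q) = q/((4*q)) - 5/24 = q*(1/(4*q)) - 5*1/24 = 1/4 - 5/24 = 1/24)
D(4)*h(-75) = (4**2*(2 - 1*4))*(1/24) = (16*(2 - 4))*(1/24) = (16*(-2))*(1/24) = -32*1/24 = -4/3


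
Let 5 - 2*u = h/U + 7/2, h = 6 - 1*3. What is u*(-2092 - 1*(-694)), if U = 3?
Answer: -699/2 ≈ -349.50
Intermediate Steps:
h = 3 (h = 6 - 3 = 3)
u = 1/4 (u = 5/2 - (3/3 + 7/2)/2 = 5/2 - (3*(1/3) + 7*(1/2))/2 = 5/2 - (1 + 7/2)/2 = 5/2 - 1/2*9/2 = 5/2 - 9/4 = 1/4 ≈ 0.25000)
u*(-2092 - 1*(-694)) = (-2092 - 1*(-694))/4 = (-2092 + 694)/4 = (1/4)*(-1398) = -699/2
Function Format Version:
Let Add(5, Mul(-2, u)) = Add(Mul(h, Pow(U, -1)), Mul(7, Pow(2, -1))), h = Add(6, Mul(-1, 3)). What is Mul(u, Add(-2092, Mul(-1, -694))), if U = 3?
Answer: Rational(-699, 2) ≈ -349.50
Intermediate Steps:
h = 3 (h = Add(6, -3) = 3)
u = Rational(1, 4) (u = Add(Rational(5, 2), Mul(Rational(-1, 2), Add(Mul(3, Pow(3, -1)), Mul(7, Pow(2, -1))))) = Add(Rational(5, 2), Mul(Rational(-1, 2), Add(Mul(3, Rational(1, 3)), Mul(7, Rational(1, 2))))) = Add(Rational(5, 2), Mul(Rational(-1, 2), Add(1, Rational(7, 2)))) = Add(Rational(5, 2), Mul(Rational(-1, 2), Rational(9, 2))) = Add(Rational(5, 2), Rational(-9, 4)) = Rational(1, 4) ≈ 0.25000)
Mul(u, Add(-2092, Mul(-1, -694))) = Mul(Rational(1, 4), Add(-2092, Mul(-1, -694))) = Mul(Rational(1, 4), Add(-2092, 694)) = Mul(Rational(1, 4), -1398) = Rational(-699, 2)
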